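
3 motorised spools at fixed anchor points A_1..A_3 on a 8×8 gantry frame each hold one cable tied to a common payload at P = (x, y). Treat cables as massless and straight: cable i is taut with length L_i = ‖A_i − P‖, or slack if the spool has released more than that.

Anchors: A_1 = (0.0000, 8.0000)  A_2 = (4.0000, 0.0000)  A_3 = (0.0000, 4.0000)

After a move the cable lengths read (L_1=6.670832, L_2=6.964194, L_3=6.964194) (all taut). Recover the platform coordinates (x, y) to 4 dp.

(6.5000, 6.5000)

circle eqns → linear via eq_j − eq_1; set c_j = A_j·A_j − L_j²
c_1 = 0.0000+64.0000−44.5000 = 19.5000
-8.0000·x + 16.0000·y = c_1−c_2 = 52.0000
0.0000·x + 8.0000·y = c_1−c_3 = 52.0000
solve first two rows → x=6.5000, y=6.5000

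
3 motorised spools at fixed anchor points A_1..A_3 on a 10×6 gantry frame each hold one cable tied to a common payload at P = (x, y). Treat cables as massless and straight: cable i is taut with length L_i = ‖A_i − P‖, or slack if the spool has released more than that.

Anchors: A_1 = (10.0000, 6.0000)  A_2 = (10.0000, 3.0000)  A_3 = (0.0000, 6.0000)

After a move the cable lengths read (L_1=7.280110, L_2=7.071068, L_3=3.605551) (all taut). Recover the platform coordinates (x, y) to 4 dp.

each cable: (A_i−P)·(A_i−P) = L_i²; let c_i = ‖A_i‖²−L_i²
c_1 = 100.0000+36.0000−53.0000 = 83.0000
row 1: 0.0000x + 6.0000y = 24.0000  (c_2=59.0000)
row 2: 20.0000x + 0.0000y = 60.0000  (c_3=23.0000)
Cramer on rows 1–2 → x = 3.0000, y = 4.0000

(3.0000, 4.0000)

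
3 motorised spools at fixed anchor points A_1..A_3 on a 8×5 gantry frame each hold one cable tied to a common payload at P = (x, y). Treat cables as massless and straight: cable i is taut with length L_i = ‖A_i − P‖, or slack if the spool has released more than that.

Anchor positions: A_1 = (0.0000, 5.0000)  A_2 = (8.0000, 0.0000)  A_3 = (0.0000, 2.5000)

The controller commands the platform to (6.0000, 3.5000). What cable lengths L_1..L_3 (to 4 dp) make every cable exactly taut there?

L_1: Δ = A_1−P = (-6.0000, 1.5000) → ‖Δ‖ = √38.2500 = 6.1847
L_2: Δ = A_2−P = (2.0000, -3.5000) → ‖Δ‖ = √16.2500 = 4.0311
L_3: Δ = A_3−P = (-6.0000, -1.0000) → ‖Δ‖ = √37.0000 = 6.0828

(6.1847, 4.0311, 6.0828)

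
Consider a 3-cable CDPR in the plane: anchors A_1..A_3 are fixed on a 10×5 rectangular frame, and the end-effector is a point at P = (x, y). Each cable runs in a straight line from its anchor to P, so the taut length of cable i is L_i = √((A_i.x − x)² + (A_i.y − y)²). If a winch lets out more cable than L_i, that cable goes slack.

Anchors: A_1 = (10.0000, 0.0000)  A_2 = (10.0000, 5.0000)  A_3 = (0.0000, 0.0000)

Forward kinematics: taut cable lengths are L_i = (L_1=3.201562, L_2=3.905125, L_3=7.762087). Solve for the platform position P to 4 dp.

each cable: (A_i−P)·(A_i−P) = L_i²; let c_i = ‖A_i‖²−L_i²
c_1 = 100.0000+0.0000−10.2500 = 89.7500
row 1: 0.0000x − 10.0000y = -20.0000  (c_2=109.7500)
row 2: 20.0000x + 0.0000y = 150.0000  (c_3=-60.2500)
Cramer on rows 1–2 → x = 7.5000, y = 2.0000

(7.5000, 2.0000)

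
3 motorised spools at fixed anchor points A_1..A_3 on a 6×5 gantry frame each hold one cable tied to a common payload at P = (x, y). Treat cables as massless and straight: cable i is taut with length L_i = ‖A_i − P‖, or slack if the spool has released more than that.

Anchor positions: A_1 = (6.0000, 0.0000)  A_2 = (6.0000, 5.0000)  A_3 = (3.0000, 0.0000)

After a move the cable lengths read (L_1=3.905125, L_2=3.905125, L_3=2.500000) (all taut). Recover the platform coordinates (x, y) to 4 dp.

(3.0000, 2.5000)

each cable: (A_i−P)·(A_i−P) = L_i²; let c_i = ‖A_i‖²−L_i²
c_1 = 36.0000+0.0000−15.2500 = 20.7500
row 1: 0.0000x − 10.0000y = -25.0000  (c_2=45.7500)
row 2: 6.0000x + 0.0000y = 18.0000  (c_3=2.7500)
Cramer on rows 1–2 → x = 3.0000, y = 2.5000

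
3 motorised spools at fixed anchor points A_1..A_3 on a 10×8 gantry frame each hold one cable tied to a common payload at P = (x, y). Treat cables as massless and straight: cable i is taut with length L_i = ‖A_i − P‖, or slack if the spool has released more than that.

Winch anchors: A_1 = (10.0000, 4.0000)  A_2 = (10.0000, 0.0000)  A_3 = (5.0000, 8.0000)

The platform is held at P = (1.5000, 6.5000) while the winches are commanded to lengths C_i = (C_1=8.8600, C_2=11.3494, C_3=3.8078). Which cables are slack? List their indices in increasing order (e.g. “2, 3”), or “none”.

2

cable 1: L_1 = ‖A_1−P‖ = 8.8600;  C_1 = 8.8600 → taut
cable 2: L_2 = ‖A_2−P‖ = 10.7005;  C_2 = 11.3494 → slack
cable 3: L_3 = ‖A_3−P‖ = 3.8079;  C_3 = 3.8078 → taut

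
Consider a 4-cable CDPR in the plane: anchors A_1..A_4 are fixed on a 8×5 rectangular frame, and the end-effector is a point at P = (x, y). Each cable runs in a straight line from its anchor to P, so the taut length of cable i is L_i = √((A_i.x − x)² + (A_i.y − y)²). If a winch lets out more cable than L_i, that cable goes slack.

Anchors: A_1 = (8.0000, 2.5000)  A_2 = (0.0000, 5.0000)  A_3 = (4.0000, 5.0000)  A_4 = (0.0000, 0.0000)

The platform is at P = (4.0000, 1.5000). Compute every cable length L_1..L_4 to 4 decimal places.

cable 1: Δx=4.0000, Δy=1.0000; L_1 = √(Δx²+Δy²) = 4.1231
cable 2: Δx=-4.0000, Δy=3.5000; L_2 = √(Δx²+Δy²) = 5.3151
cable 3: Δx=0.0000, Δy=3.5000; L_3 = √(Δx²+Δy²) = 3.5000
cable 4: Δx=-4.0000, Δy=-1.5000; L_4 = √(Δx²+Δy²) = 4.2720

(4.1231, 5.3151, 3.5000, 4.2720)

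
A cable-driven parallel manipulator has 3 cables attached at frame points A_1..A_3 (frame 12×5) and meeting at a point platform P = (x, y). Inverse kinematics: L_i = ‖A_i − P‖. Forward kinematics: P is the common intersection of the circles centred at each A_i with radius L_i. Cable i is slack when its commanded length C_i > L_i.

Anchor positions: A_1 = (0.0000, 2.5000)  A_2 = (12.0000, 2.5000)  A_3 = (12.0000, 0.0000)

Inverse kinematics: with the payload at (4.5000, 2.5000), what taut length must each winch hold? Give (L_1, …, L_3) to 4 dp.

L_1: Δ = A_1−P = (-4.5000, 0.0000) → ‖Δ‖ = √20.2500 = 4.5000
L_2: Δ = A_2−P = (7.5000, 0.0000) → ‖Δ‖ = √56.2500 = 7.5000
L_3: Δ = A_3−P = (7.5000, -2.5000) → ‖Δ‖ = √62.5000 = 7.9057

(4.5000, 7.5000, 7.9057)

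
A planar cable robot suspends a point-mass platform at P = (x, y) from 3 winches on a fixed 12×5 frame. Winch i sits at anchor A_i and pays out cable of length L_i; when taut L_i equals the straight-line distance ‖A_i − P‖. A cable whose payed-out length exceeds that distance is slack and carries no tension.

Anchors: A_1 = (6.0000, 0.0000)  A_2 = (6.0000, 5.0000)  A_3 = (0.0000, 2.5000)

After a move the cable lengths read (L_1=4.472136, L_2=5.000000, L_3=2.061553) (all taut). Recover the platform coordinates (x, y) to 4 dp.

expand ‖A_i−P‖²=L_i² and subtract eq 1 (k_i ≔ ‖A_i‖²−L_i²)
k_1 = 36.0000+0.0000−20.0000 = 16.0000
eq1−eq2 → [0.0000  -10.0000]·P = -20.0000
eq1−eq3 → [12.0000  -5.0000]·P = 14.0000
2×2 solve → P = (2.0000, 2.0000)

(2.0000, 2.0000)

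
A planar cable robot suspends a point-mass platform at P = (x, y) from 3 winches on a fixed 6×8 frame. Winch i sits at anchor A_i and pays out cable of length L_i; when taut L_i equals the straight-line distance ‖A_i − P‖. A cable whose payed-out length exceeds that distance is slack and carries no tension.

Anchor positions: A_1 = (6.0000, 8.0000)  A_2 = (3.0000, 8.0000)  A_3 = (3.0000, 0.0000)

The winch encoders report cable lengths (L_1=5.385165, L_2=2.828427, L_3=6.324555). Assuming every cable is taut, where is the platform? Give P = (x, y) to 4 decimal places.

(1.0000, 6.0000)

each cable: (A_i−P)·(A_i−P) = L_i²; let k_i = ‖A_i‖²−L_i²
k_1 = 36.0000+64.0000−29.0000 = 71.0000
row 1: 6.0000x + 0.0000y = 6.0000  (k_2=65.0000)
row 2: 6.0000x + 16.0000y = 102.0000  (k_3=-31.0000)
Cramer on rows 1–2 → x = 1.0000, y = 6.0000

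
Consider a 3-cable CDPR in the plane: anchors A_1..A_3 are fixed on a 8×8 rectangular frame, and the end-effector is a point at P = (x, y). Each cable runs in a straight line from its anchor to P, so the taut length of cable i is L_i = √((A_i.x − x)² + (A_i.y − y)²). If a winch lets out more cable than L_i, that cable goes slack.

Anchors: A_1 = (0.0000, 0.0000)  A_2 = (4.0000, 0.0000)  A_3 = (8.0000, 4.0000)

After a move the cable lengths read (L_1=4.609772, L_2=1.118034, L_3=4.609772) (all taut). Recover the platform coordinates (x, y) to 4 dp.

circle eqns → linear via eq_j − eq_1; set k_j = A_j·A_j − L_j²
k_1 = 0.0000+0.0000−21.2500 = -21.2500
-8.0000·x + 0.0000·y = k_1−k_2 = -36.0000
-16.0000·x − 8.0000·y = k_1−k_3 = -80.0000
solve first two rows → x=4.5000, y=1.0000

(4.5000, 1.0000)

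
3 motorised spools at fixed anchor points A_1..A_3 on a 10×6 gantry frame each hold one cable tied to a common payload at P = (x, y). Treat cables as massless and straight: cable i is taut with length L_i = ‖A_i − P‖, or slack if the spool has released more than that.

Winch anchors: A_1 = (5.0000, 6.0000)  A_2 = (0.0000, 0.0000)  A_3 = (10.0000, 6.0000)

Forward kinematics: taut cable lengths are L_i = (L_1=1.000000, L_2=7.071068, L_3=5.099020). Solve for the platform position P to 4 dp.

each cable: (A_i−P)·(A_i−P) = L_i²; let c_i = ‖A_i‖²−L_i²
c_1 = 25.0000+36.0000−1.0000 = 60.0000
row 1: 10.0000x + 12.0000y = 110.0000  (c_2=-50.0000)
row 2: -10.0000x + 0.0000y = -50.0000  (c_3=110.0000)
Cramer on rows 1–2 → x = 5.0000, y = 5.0000

(5.0000, 5.0000)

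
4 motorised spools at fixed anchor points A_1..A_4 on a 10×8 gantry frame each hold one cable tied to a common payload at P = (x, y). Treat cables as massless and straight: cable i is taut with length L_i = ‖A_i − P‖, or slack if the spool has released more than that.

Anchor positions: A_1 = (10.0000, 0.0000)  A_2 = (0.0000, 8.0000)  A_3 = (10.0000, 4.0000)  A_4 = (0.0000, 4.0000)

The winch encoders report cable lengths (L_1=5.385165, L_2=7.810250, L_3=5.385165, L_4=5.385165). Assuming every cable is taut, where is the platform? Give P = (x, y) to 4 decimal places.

(5.0000, 2.0000)

circle eqns → linear via eq_j − eq_1; set k_j = A_j·A_j − L_j²
k_1 = 100.0000+0.0000−29.0000 = 71.0000
20.0000·x − 16.0000·y = k_1−k_2 = 68.0000
0.0000·x − 8.0000·y = k_1−k_3 = -16.0000
20.0000·x − 8.0000·y = k_1−k_4 = 84.0000
solve first two rows → x=5.0000, y=2.0000
check cable 4: ‖A_4−P‖² = 29.0000 ≈ L_4² = 29.0000 ✓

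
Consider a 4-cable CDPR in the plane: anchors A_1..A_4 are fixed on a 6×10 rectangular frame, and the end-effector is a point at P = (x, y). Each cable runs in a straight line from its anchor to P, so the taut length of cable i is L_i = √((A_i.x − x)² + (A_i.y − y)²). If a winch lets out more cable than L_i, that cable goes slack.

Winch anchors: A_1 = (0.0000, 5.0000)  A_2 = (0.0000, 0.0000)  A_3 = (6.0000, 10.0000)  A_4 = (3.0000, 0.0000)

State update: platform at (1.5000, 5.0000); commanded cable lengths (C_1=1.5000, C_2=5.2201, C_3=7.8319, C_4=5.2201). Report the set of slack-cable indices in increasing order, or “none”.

3

cable 1: √((-1.5000)²+(0.0000)²)=1.5000, C_1=1.5000: taut
cable 2: √((-1.5000)²+(-5.0000)²)=5.2202, C_2=5.2201: taut
cable 3: √((4.5000)²+(5.0000)²)=6.7268, C_3=7.8319: slack
cable 4: √((1.5000)²+(-5.0000)²)=5.2202, C_4=5.2201: taut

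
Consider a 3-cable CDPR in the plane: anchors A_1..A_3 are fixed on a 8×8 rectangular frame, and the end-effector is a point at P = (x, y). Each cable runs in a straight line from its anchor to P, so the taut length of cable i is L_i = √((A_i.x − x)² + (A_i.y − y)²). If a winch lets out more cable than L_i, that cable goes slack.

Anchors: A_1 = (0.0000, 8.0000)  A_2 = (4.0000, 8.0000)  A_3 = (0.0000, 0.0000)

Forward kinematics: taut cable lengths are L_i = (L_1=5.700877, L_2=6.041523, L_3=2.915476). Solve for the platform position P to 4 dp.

circle eqns → linear via eq_j − eq_1; set k_j = A_j·A_j − L_j²
k_1 = 0.0000+64.0000−32.5000 = 31.5000
-8.0000·x + 0.0000·y = k_1−k_2 = -12.0000
0.0000·x + 16.0000·y = k_1−k_3 = 40.0000
solve first two rows → x=1.5000, y=2.5000

(1.5000, 2.5000)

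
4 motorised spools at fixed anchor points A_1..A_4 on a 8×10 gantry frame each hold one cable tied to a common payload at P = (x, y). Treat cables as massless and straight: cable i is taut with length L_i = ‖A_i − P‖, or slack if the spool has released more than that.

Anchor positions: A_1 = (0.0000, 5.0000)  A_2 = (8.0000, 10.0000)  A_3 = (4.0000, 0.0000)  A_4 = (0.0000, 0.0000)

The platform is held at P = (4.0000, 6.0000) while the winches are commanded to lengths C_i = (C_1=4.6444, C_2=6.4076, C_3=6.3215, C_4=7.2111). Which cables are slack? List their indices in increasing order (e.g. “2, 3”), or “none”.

1, 2, 3

cable 1: √((-4.0000)²+(-1.0000)²)=4.1231, C_1=4.6444: slack
cable 2: √((4.0000)²+(4.0000)²)=5.6569, C_2=6.4076: slack
cable 3: √((0.0000)²+(-6.0000)²)=6.0000, C_3=6.3215: slack
cable 4: √((-4.0000)²+(-6.0000)²)=7.2111, C_4=7.2111: taut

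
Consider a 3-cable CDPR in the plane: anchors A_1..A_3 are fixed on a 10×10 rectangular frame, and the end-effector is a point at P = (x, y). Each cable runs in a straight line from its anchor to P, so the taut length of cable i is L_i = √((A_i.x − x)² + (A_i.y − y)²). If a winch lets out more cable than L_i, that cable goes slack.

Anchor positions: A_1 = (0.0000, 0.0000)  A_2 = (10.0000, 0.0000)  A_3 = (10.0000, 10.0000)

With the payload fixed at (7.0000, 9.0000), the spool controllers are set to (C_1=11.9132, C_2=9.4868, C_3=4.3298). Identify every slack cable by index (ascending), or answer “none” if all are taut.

i=1: geometric 11.4018 vs commanded 11.9132 ⇒ slack
i=2: geometric 9.4868 vs commanded 9.4868 ⇒ taut
i=3: geometric 3.1623 vs commanded 4.3298 ⇒ slack

1, 3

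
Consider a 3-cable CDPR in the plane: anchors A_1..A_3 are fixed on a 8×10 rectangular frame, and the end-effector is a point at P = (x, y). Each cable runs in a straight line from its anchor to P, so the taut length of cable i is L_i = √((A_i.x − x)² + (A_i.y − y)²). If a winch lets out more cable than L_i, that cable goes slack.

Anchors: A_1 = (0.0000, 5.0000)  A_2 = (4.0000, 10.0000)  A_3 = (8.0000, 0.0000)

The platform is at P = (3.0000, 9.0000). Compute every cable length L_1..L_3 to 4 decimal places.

(5.0000, 1.4142, 10.2956)

L_1: Δ = A_1−P = (-3.0000, -4.0000) → ‖Δ‖ = √25.0000 = 5.0000
L_2: Δ = A_2−P = (1.0000, 1.0000) → ‖Δ‖ = √2.0000 = 1.4142
L_3: Δ = A_3−P = (5.0000, -9.0000) → ‖Δ‖ = √106.0000 = 10.2956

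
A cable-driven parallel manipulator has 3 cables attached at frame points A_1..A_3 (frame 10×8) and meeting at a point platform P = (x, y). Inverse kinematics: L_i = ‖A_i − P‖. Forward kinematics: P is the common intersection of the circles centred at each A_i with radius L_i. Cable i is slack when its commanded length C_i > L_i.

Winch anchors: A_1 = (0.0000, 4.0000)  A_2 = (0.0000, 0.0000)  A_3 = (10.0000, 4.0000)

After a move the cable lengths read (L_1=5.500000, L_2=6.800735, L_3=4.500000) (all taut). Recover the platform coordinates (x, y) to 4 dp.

expand ‖A_i−P‖²=L_i² and subtract eq 1 (q_i ≔ ‖A_i‖²−L_i²)
q_1 = 0.0000+16.0000−30.2500 = -14.2500
eq1−eq2 → [0.0000  8.0000]·P = 32.0000
eq1−eq3 → [-20.0000  0.0000]·P = -110.0000
2×2 solve → P = (5.5000, 4.0000)

(5.5000, 4.0000)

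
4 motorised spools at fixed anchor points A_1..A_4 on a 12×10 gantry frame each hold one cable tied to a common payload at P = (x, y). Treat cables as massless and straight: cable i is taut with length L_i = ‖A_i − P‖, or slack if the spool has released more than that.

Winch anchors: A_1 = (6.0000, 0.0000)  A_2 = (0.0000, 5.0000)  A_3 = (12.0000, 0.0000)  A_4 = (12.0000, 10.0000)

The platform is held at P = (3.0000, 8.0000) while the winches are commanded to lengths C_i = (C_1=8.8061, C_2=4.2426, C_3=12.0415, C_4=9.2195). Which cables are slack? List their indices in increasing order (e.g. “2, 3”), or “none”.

i=1: geometric 8.5440 vs commanded 8.8061 ⇒ slack
i=2: geometric 4.2426 vs commanded 4.2426 ⇒ taut
i=3: geometric 12.0416 vs commanded 12.0415 ⇒ taut
i=4: geometric 9.2195 vs commanded 9.2195 ⇒ taut

1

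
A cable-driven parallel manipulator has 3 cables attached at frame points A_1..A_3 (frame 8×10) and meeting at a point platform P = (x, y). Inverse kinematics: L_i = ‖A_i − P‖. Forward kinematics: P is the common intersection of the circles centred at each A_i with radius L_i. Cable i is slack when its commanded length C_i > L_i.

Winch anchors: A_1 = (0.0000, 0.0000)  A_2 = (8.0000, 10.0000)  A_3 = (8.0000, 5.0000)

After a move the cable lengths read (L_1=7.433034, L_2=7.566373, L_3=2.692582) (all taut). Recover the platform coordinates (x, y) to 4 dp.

expand ‖A_i−P‖²=L_i² and subtract eq 1 (k_i ≔ ‖A_i‖²−L_i²)
k_1 = 0.0000+0.0000−55.2500 = -55.2500
eq1−eq2 → [-16.0000  -20.0000]·P = -162.0000
eq1−eq3 → [-16.0000  -10.0000]·P = -137.0000
2×2 solve → P = (7.0000, 2.5000)

(7.0000, 2.5000)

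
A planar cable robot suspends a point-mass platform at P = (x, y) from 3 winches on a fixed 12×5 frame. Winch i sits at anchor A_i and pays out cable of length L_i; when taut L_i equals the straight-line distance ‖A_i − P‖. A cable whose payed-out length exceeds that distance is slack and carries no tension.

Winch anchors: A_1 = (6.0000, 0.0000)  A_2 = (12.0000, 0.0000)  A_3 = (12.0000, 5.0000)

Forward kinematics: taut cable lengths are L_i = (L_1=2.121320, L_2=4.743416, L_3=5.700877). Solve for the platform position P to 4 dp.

(7.5000, 1.5000)

each cable: (A_i−P)·(A_i−P) = L_i²; let k_i = ‖A_i‖²−L_i²
k_1 = 36.0000+0.0000−4.5000 = 31.5000
row 1: -12.0000x + 0.0000y = -90.0000  (k_2=121.5000)
row 2: -12.0000x − 10.0000y = -105.0000  (k_3=136.5000)
Cramer on rows 1–2 → x = 7.5000, y = 1.5000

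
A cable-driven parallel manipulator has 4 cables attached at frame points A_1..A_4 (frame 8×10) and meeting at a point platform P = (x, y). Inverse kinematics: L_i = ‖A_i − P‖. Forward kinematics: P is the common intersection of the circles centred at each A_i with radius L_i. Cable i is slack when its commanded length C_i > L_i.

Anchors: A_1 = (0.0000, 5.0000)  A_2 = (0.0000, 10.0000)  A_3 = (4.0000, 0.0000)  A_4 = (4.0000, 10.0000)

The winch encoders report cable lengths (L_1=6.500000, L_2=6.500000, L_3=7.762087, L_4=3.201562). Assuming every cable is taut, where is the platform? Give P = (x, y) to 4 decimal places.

(6.0000, 7.5000)

expand ‖A_i−P‖²=L_i² and subtract eq 1 (k_i ≔ ‖A_i‖²−L_i²)
k_1 = 0.0000+25.0000−42.2500 = -17.2500
eq1−eq2 → [0.0000  -10.0000]·P = -75.0000
eq1−eq3 → [-8.0000  10.0000]·P = 27.0000
eq1−eq4 → [-8.0000  -10.0000]·P = -123.0000
2×2 solve → P = (6.0000, 7.5000)
check cable 4: ‖A_4−P‖² = 10.2500 ≈ L_4² = 10.2500 ✓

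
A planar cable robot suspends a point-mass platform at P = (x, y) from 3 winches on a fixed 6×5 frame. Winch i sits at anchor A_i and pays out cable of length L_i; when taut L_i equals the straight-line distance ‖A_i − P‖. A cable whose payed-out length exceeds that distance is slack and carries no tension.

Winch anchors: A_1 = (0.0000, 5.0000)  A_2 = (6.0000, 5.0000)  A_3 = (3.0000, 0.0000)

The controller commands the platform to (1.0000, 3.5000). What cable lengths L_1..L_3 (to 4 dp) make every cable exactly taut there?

(1.8028, 5.2202, 4.0311)

L_1: Δ = A_1−P = (-1.0000, 1.5000) → ‖Δ‖ = √3.2500 = 1.8028
L_2: Δ = A_2−P = (5.0000, 1.5000) → ‖Δ‖ = √27.2500 = 5.2202
L_3: Δ = A_3−P = (2.0000, -3.5000) → ‖Δ‖ = √16.2500 = 4.0311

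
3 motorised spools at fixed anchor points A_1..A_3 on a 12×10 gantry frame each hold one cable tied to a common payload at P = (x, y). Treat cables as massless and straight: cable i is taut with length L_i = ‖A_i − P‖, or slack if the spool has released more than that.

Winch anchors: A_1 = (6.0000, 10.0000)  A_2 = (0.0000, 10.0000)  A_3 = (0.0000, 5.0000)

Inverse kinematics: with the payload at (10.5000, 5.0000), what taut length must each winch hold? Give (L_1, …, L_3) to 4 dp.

L_1: Δ = A_1−P = (-4.5000, 5.0000) → ‖Δ‖ = √45.2500 = 6.7268
L_2: Δ = A_2−P = (-10.5000, 5.0000) → ‖Δ‖ = √135.2500 = 11.6297
L_3: Δ = A_3−P = (-10.5000, 0.0000) → ‖Δ‖ = √110.2500 = 10.5000

(6.7268, 11.6297, 10.5000)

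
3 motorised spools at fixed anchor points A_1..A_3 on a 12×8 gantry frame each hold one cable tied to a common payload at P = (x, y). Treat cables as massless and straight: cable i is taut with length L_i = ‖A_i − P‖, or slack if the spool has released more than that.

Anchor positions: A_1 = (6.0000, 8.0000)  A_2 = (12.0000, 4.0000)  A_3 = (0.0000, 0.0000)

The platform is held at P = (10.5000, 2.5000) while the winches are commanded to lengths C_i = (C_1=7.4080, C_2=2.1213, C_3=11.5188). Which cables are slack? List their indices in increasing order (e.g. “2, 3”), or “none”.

1, 3

i=1: geometric 7.1063 vs commanded 7.4080 ⇒ slack
i=2: geometric 2.1213 vs commanded 2.1213 ⇒ taut
i=3: geometric 10.7935 vs commanded 11.5188 ⇒ slack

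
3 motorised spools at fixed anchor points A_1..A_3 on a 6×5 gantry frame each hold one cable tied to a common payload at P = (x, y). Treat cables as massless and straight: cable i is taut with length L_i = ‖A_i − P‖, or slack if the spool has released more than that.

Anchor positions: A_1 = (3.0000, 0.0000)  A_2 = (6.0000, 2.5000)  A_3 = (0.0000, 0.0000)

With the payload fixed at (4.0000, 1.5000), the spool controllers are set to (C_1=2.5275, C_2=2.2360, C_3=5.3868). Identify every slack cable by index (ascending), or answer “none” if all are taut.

1, 3

cable 1: L_1 = ‖A_1−P‖ = 1.8028;  C_1 = 2.5275 → slack
cable 2: L_2 = ‖A_2−P‖ = 2.2361;  C_2 = 2.2360 → taut
cable 3: L_3 = ‖A_3−P‖ = 4.2720;  C_3 = 5.3868 → slack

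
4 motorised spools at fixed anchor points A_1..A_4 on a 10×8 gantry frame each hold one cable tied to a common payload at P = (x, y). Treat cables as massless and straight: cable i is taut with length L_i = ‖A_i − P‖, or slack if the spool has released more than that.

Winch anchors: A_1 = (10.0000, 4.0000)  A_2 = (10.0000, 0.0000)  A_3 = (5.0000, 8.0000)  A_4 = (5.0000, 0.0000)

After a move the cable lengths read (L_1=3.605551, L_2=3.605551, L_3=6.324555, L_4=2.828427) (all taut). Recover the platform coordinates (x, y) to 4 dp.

circle eqns → linear via eq_j − eq_1; set k_j = A_j·A_j − L_j²
k_1 = 100.0000+16.0000−13.0000 = 103.0000
0.0000·x + 8.0000·y = k_1−k_2 = 16.0000
10.0000·x − 8.0000·y = k_1−k_3 = 54.0000
10.0000·x + 8.0000·y = k_1−k_4 = 86.0000
solve first two rows → x=7.0000, y=2.0000
check cable 4: ‖A_4−P‖² = 8.0000 ≈ L_4² = 8.0000 ✓

(7.0000, 2.0000)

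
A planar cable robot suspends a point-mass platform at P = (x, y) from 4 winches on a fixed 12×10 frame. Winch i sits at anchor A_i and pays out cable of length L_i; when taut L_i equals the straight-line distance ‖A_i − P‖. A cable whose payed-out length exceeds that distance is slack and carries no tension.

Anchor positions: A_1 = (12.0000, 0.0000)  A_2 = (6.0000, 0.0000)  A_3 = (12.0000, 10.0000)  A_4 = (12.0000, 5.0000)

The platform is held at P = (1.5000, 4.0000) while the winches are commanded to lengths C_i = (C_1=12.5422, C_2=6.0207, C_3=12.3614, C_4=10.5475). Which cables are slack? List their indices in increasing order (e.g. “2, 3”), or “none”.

1, 3

cable 1: L_1 = ‖A_1−P‖ = 11.2361;  C_1 = 12.5422 → slack
cable 2: L_2 = ‖A_2−P‖ = 6.0208;  C_2 = 6.0207 → taut
cable 3: L_3 = ‖A_3−P‖ = 12.0934;  C_3 = 12.3614 → slack
cable 4: L_4 = ‖A_4−P‖ = 10.5475;  C_4 = 10.5475 → taut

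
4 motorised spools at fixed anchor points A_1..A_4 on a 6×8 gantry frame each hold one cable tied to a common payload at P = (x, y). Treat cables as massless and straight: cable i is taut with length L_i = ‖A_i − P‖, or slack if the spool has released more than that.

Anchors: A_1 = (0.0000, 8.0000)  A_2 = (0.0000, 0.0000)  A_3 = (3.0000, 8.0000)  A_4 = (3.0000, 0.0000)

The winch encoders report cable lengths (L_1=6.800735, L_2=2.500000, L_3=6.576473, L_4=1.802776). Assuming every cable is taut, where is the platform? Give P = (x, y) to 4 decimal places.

(2.0000, 1.5000)

circle eqns → linear via eq_j − eq_1; set c_j = A_j·A_j − L_j²
c_1 = 0.0000+64.0000−46.2500 = 17.7500
0.0000·x + 16.0000·y = c_1−c_2 = 24.0000
-6.0000·x + 0.0000·y = c_1−c_3 = -12.0000
-6.0000·x + 16.0000·y = c_1−c_4 = 12.0000
solve first two rows → x=2.0000, y=1.5000
check cable 4: ‖A_4−P‖² = 3.2500 ≈ L_4² = 3.2500 ✓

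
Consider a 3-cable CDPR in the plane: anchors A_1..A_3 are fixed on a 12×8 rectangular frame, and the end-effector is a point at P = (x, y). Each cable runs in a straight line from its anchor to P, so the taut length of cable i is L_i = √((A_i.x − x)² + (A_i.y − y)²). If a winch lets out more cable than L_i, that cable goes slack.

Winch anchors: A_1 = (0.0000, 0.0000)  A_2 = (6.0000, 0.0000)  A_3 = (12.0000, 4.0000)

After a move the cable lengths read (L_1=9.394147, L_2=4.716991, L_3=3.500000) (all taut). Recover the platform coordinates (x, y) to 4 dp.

each cable: (A_i−P)·(A_i−P) = L_i²; let q_i = ‖A_i‖²−L_i²
q_1 = 0.0000+0.0000−88.2500 = -88.2500
row 1: -12.0000x + 0.0000y = -102.0000  (q_2=13.7500)
row 2: -24.0000x − 8.0000y = -236.0000  (q_3=147.7500)
Cramer on rows 1–2 → x = 8.5000, y = 4.0000

(8.5000, 4.0000)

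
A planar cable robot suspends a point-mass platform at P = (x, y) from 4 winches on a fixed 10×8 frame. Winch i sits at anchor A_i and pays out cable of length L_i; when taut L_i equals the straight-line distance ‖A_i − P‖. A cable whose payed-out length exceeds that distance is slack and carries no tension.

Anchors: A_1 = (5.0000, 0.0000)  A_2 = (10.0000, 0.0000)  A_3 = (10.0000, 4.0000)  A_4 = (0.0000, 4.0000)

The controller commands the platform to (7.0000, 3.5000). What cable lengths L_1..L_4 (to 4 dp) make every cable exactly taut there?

(4.0311, 4.6098, 3.0414, 7.0178)

L_1 = √((5.0000−7.0000)² + (0.0000−3.5000)²) = 4.0311
L_2 = √((10.0000−7.0000)² + (0.0000−3.5000)²) = 4.6098
L_3 = √((10.0000−7.0000)² + (4.0000−3.5000)²) = 3.0414
L_4 = √((0.0000−7.0000)² + (4.0000−3.5000)²) = 7.0178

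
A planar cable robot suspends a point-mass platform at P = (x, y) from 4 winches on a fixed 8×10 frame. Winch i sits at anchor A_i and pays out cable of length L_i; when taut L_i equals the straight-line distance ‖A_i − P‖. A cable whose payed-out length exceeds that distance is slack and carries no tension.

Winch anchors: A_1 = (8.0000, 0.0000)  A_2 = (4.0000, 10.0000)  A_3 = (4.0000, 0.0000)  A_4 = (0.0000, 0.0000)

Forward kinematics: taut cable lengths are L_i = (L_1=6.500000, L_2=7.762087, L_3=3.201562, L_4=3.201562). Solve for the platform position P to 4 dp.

circle eqns → linear via eq_j − eq_1; set k_j = A_j·A_j − L_j²
k_1 = 64.0000+0.0000−42.2500 = 21.7500
8.0000·x − 20.0000·y = k_1−k_2 = -34.0000
8.0000·x + 0.0000·y = k_1−k_3 = 16.0000
16.0000·x + 0.0000·y = k_1−k_4 = 32.0000
solve first two rows → x=2.0000, y=2.5000
check cable 4: ‖A_4−P‖² = 10.2500 ≈ L_4² = 10.2500 ✓

(2.0000, 2.5000)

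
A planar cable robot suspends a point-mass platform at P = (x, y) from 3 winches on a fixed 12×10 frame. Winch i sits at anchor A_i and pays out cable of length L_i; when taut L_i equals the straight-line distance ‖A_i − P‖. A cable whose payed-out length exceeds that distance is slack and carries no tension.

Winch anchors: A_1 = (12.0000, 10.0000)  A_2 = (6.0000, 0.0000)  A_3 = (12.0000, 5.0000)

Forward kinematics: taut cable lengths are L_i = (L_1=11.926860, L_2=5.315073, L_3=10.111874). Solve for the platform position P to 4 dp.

(2.0000, 3.5000)

expand ‖A_i−P‖²=L_i² and subtract eq 1 (k_i ≔ ‖A_i‖²−L_i²)
k_1 = 144.0000+100.0000−142.2500 = 101.7500
eq1−eq2 → [12.0000  20.0000]·P = 94.0000
eq1−eq3 → [0.0000  10.0000]·P = 35.0000
2×2 solve → P = (2.0000, 3.5000)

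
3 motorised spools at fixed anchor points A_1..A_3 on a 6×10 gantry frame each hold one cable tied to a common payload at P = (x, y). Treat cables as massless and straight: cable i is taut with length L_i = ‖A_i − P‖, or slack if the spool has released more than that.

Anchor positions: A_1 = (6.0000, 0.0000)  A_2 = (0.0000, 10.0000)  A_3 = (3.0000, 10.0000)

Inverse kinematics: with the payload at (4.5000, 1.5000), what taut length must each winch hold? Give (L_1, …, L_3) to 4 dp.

cable 1: Δx=1.5000, Δy=-1.5000; L_1 = √(Δx²+Δy²) = 2.1213
cable 2: Δx=-4.5000, Δy=8.5000; L_2 = √(Δx²+Δy²) = 9.6177
cable 3: Δx=-1.5000, Δy=8.5000; L_3 = √(Δx²+Δy²) = 8.6313

(2.1213, 9.6177, 8.6313)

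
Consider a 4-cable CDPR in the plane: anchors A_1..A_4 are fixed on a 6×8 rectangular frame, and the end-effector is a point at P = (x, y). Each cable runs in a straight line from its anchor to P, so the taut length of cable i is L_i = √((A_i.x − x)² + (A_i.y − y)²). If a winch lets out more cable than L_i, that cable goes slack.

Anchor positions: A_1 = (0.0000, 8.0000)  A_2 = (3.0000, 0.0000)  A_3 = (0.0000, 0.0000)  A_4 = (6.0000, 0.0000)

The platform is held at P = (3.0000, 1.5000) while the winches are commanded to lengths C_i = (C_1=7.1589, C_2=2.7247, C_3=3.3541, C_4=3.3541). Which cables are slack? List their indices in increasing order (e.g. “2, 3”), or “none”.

2

i=1: geometric 7.1589 vs commanded 7.1589 ⇒ taut
i=2: geometric 1.5000 vs commanded 2.7247 ⇒ slack
i=3: geometric 3.3541 vs commanded 3.3541 ⇒ taut
i=4: geometric 3.3541 vs commanded 3.3541 ⇒ taut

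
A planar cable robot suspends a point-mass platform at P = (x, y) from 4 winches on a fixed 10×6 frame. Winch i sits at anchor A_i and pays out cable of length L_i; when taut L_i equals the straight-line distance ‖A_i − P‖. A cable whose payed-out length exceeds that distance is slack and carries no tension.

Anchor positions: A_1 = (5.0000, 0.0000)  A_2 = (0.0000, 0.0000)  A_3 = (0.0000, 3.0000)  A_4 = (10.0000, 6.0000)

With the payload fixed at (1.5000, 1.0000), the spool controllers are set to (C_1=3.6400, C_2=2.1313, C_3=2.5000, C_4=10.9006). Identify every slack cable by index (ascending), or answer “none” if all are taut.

i=1: geometric 3.6401 vs commanded 3.6400 ⇒ taut
i=2: geometric 1.8028 vs commanded 2.1313 ⇒ slack
i=3: geometric 2.5000 vs commanded 2.5000 ⇒ taut
i=4: geometric 9.8615 vs commanded 10.9006 ⇒ slack

2, 4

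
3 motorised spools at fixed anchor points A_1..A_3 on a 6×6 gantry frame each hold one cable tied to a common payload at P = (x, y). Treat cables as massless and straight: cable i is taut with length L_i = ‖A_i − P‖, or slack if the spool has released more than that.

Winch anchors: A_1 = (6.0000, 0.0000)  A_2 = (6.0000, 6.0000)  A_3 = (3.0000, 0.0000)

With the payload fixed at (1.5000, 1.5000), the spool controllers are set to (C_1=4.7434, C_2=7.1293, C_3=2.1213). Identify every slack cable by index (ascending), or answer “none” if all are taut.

cable 1: √((4.5000)²+(-1.5000)²)=4.7434, C_1=4.7434: taut
cable 2: √((4.5000)²+(4.5000)²)=6.3640, C_2=7.1293: slack
cable 3: √((1.5000)²+(-1.5000)²)=2.1213, C_3=2.1213: taut

2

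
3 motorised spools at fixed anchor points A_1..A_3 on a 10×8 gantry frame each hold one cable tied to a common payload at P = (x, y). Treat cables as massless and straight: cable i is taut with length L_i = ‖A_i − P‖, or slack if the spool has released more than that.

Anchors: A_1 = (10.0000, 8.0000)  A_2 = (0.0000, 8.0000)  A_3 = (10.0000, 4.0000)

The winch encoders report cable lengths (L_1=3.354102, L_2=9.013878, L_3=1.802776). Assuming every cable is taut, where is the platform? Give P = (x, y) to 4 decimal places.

each cable: (A_i−P)·(A_i−P) = L_i²; let q_i = ‖A_i‖²−L_i²
q_1 = 100.0000+64.0000−11.2500 = 152.7500
row 1: 20.0000x + 0.0000y = 170.0000  (q_2=-17.2500)
row 2: 0.0000x + 8.0000y = 40.0000  (q_3=112.7500)
Cramer on rows 1–2 → x = 8.5000, y = 5.0000

(8.5000, 5.0000)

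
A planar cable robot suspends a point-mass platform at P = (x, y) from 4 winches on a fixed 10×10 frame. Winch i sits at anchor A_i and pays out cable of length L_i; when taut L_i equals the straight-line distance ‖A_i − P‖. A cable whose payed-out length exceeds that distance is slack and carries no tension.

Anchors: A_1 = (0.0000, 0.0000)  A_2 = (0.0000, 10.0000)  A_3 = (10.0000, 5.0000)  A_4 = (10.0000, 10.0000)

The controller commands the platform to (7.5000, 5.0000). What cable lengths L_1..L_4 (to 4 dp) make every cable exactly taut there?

cable 1: Δx=-7.5000, Δy=-5.0000; L_1 = √(Δx²+Δy²) = 9.0139
cable 2: Δx=-7.5000, Δy=5.0000; L_2 = √(Δx²+Δy²) = 9.0139
cable 3: Δx=2.5000, Δy=0.0000; L_3 = √(Δx²+Δy²) = 2.5000
cable 4: Δx=2.5000, Δy=5.0000; L_4 = √(Δx²+Δy²) = 5.5902

(9.0139, 9.0139, 2.5000, 5.5902)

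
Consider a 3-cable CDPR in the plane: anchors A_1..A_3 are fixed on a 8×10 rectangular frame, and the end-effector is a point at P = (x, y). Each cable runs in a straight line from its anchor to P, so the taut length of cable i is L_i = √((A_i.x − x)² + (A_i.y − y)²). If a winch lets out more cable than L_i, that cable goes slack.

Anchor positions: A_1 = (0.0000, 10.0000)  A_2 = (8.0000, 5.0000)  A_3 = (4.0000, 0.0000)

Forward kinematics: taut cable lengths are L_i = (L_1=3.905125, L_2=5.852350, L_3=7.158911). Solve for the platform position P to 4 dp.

circle eqns → linear via eq_j − eq_1; set k_j = A_j·A_j − L_j²
k_1 = 0.0000+100.0000−15.2500 = 84.7500
-16.0000·x + 10.0000·y = k_1−k_2 = 30.0000
-8.0000·x + 20.0000·y = k_1−k_3 = 120.0000
solve first two rows → x=2.5000, y=7.0000

(2.5000, 7.0000)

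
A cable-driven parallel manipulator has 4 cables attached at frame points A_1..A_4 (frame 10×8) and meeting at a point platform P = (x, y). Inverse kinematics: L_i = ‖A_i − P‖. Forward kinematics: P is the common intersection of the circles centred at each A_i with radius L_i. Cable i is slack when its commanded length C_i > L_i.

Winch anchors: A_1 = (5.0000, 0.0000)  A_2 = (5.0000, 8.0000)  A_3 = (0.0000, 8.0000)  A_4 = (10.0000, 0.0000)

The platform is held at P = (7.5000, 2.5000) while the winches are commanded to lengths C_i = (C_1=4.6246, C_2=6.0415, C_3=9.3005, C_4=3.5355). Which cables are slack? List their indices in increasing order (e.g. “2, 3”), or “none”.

cable 1: L_1 = ‖A_1−P‖ = 3.5355;  C_1 = 4.6246 → slack
cable 2: L_2 = ‖A_2−P‖ = 6.0415;  C_2 = 6.0415 → taut
cable 3: L_3 = ‖A_3−P‖ = 9.3005;  C_3 = 9.3005 → taut
cable 4: L_4 = ‖A_4−P‖ = 3.5355;  C_4 = 3.5355 → taut

1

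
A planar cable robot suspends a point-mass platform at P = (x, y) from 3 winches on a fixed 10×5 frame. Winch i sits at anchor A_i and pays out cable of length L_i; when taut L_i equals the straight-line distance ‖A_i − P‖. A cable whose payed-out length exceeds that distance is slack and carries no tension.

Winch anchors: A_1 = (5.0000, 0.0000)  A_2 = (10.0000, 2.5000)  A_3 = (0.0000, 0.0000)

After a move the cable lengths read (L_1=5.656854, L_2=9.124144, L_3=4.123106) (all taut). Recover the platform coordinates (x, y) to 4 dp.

expand ‖A_i−P‖²=L_i² and subtract eq 1 (c_i ≔ ‖A_i‖²−L_i²)
c_1 = 25.0000+0.0000−32.0000 = -7.0000
eq1−eq2 → [-10.0000  -5.0000]·P = -30.0000
eq1−eq3 → [10.0000  0.0000]·P = 10.0000
2×2 solve → P = (1.0000, 4.0000)

(1.0000, 4.0000)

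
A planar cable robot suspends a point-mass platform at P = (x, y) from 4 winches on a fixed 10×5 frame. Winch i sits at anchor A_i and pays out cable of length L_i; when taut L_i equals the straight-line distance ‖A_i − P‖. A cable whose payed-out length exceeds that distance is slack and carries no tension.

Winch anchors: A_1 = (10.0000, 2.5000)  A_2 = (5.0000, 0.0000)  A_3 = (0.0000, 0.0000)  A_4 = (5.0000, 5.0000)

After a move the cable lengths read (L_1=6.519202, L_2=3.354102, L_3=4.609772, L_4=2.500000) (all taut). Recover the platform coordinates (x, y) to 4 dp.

(3.5000, 3.0000)

each cable: (A_i−P)·(A_i−P) = L_i²; let q_i = ‖A_i‖²−L_i²
q_1 = 100.0000+6.2500−42.5000 = 63.7500
row 1: 10.0000x + 5.0000y = 50.0000  (q_2=13.7500)
row 2: 20.0000x + 5.0000y = 85.0000  (q_3=-21.2500)
row 3: 10.0000x − 5.0000y = 20.0000  (q_4=43.7500)
Cramer on rows 1–2 → x = 3.5000, y = 3.0000
check cable 4: ‖A_4−P‖² = 6.2500 ≈ L_4² = 6.2500 ✓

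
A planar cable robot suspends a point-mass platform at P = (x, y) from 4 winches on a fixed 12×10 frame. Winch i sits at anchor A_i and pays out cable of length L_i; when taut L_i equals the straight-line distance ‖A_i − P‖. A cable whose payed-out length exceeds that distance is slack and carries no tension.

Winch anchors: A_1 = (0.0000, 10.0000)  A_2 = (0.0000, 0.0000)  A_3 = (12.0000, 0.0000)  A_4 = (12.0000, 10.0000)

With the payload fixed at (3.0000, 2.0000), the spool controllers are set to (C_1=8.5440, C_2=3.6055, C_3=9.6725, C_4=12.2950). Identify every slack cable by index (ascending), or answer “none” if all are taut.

cable 1: √((-3.0000)²+(8.0000)²)=8.5440, C_1=8.5440: taut
cable 2: √((-3.0000)²+(-2.0000)²)=3.6056, C_2=3.6055: taut
cable 3: √((9.0000)²+(-2.0000)²)=9.2195, C_3=9.6725: slack
cable 4: √((9.0000)²+(8.0000)²)=12.0416, C_4=12.2950: slack

3, 4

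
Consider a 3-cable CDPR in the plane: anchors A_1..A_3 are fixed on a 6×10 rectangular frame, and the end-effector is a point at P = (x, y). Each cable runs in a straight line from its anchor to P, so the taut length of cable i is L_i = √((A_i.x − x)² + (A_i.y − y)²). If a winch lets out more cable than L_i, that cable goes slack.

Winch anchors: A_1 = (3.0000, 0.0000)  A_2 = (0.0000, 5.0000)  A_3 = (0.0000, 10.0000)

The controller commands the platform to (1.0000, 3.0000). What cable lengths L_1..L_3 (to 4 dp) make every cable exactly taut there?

L_1 = √((3.0000−1.0000)² + (0.0000−3.0000)²) = 3.6056
L_2 = √((0.0000−1.0000)² + (5.0000−3.0000)²) = 2.2361
L_3 = √((0.0000−1.0000)² + (10.0000−3.0000)²) = 7.0711

(3.6056, 2.2361, 7.0711)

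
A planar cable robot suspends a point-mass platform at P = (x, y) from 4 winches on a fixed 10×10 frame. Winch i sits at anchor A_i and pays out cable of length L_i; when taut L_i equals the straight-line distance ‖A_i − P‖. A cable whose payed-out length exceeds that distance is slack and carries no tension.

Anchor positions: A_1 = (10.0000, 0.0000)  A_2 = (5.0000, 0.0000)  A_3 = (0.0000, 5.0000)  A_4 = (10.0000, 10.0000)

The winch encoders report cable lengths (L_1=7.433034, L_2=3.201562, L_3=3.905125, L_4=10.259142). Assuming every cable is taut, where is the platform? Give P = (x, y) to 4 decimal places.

each cable: (A_i−P)·(A_i−P) = L_i²; let k_i = ‖A_i‖²−L_i²
k_1 = 100.0000+0.0000−55.2500 = 44.7500
row 1: 10.0000x + 0.0000y = 30.0000  (k_2=14.7500)
row 2: 20.0000x − 10.0000y = 35.0000  (k_3=9.7500)
row 3: 0.0000x − 20.0000y = -50.0000  (k_4=94.7500)
Cramer on rows 1–2 → x = 3.0000, y = 2.5000
check cable 4: ‖A_4−P‖² = 105.2500 ≈ L_4² = 105.2500 ✓

(3.0000, 2.5000)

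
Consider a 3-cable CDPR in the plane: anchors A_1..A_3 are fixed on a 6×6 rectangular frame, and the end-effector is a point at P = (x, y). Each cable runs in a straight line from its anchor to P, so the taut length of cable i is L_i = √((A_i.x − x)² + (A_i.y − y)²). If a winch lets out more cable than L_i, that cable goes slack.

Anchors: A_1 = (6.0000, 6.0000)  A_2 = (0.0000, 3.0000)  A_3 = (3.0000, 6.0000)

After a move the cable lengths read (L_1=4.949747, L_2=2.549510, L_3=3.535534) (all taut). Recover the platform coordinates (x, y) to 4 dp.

(2.5000, 2.5000)

circle eqns → linear via eq_j − eq_1; set q_j = A_j·A_j − L_j²
q_1 = 36.0000+36.0000−24.5000 = 47.5000
12.0000·x + 6.0000·y = q_1−q_2 = 45.0000
6.0000·x + 0.0000·y = q_1−q_3 = 15.0000
solve first two rows → x=2.5000, y=2.5000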